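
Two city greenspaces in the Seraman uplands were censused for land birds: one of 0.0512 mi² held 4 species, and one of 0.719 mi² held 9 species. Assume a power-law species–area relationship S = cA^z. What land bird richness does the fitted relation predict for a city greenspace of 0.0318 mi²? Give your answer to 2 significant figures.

z = ln(9/4) / ln(0.719/0.0512) = 0.8109 / 2.6421 = 0.3069
c = 4 / 0.0512^0.3069 = 4 / 0.4016 = 9.959
S₃ = 9.959 × 0.0318^0.3069 = 9.959 × 0.347 ≈ 3.456

3.5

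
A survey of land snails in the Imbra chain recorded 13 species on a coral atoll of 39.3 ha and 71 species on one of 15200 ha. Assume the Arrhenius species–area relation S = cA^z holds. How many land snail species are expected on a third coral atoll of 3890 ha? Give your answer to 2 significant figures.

48

z = ln(71/13) / ln(15200/39.3) = 1.6977 / 5.9578 = 0.2850
c = 13 / 39.3^0.2850 = 13 / 2.847 = 4.567
S₃ = 4.567 × 3890^0.2850 = 4.567 × 10.54 ≈ 48.15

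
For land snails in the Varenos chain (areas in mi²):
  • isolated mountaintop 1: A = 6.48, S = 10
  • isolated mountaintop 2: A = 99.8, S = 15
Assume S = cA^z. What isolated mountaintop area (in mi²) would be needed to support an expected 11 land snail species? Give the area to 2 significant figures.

12 mi²

z = ln(15/10) / ln(99.8/6.48) = 0.4055 / 2.7344 = 0.1483
c = 10 / 6.48^0.1483 = 10 / 1.319 = 7.58
A = (11/7.58)^(1/0.1483) ⇒ ln A = ln(1.451)/0.1483 = 2.5115
A = e^2.5115 ≈ 12.32 mi²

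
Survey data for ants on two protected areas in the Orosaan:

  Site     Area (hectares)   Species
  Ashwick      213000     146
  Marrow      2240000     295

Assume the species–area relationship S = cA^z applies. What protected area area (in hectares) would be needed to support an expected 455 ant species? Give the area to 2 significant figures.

9500000 hectares

z = ln(295/146) / ln(2240000/213000) = 0.7034 / 2.3529 = 0.2989
c = 146 / 213000^0.2989 = 146 / 39.16 = 3.728
A = (455/3.728)^(1/0.2989) ⇒ ln A = ln(122)/0.2989 = 16.0716
A = e^16.0716 ≈ 9545246 hectares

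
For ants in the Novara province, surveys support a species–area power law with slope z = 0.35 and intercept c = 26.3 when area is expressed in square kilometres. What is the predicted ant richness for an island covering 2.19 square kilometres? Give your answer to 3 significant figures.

34.6

S = 26.3 × 2.19^0.35
ln S = ln 26.3 + 0.35 × ln 2.19 = 3.2696 + 0.35 × 0.7839 = 3.5439
S = e^3.5439 ≈ 34.6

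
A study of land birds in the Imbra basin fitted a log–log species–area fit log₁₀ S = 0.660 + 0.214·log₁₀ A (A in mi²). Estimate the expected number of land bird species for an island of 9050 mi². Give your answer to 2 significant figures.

32

S = 4.571 × 9050^0.214
ln S = ln 4.571 + 0.214 × ln 9050 = 1.5197 + 0.214 × 9.1105 = 3.4694
S = e^3.4694 ≈ 32.12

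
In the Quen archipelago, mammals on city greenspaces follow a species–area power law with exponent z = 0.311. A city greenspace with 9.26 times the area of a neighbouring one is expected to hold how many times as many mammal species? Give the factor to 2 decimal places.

2.00

S₂/S₁ = (A₂/A₁)^z = 9.26^0.311
ln(S₂/S₁) = 0.311 × ln 9.26 = 0.311 × 2.2257 = 0.6922
S₂/S₁ = e^0.6922 ≈ 1.998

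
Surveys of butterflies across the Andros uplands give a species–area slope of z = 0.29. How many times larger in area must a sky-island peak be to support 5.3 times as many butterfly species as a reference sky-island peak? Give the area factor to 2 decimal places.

314.41

(A₂/A₁)^0.29 = 5.3, so A₂/A₁ = 5.3^(1/0.29) = 5.3^3.448
ln(A₂/A₁) = ln 5.3 / 0.29 = 1.6677 / 0.29 = 5.7507
A₂/A₁ = e^5.7507 ≈ 314.4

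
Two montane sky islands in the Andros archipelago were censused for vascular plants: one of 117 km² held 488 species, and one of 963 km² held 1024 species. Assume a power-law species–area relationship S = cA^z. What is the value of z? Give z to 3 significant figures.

Taking logs: ln S = ln c + z ln A, so z = (ln S₂ − ln S₁)/(ln A₂ − ln A₁).
z = ln(1024/488) / ln(963/117) = ln(2.098) / ln(8.231) = 0.7412 / 2.1079 = 0.3516

0.352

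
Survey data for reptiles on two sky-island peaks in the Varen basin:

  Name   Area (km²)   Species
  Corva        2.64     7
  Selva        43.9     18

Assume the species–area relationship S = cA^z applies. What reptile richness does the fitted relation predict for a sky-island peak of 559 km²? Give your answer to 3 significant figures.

42.3

z = ln(18/7) / ln(43.9/2.64) = 0.9445 / 2.8111 = 0.3360
c = 7 / 2.64^0.3360 = 7 / 1.386 = 5.052
S₃ = 5.052 × 559^0.3360 = 5.052 × 8.376 ≈ 42.32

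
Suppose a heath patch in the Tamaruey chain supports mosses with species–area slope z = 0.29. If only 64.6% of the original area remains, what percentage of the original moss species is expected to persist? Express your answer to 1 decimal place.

88.1%

S_new/S_old = (A_new/A_old)^z = 0.646^0.29
= exp(0.29 × ln 0.646) = exp(0.29 × -0.4370) = exp(-0.1267) ≈ 0.881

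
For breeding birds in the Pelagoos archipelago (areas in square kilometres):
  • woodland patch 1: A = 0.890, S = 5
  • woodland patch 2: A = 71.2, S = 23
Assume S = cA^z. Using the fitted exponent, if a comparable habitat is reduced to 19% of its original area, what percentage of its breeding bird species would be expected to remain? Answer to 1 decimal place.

56.1%

z = ln(23/5) / ln(71.2/0.89) = 1.5261 / 4.3820 = 0.3483
S_new/S_old = (A_new/A_old)^z = 0.19^0.3483 = exp(0.3483 × -1.6607) = 0.5608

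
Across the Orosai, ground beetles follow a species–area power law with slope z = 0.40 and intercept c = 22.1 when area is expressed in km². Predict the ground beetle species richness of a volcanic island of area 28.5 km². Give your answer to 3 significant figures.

S = 22.1 × 28.5^0.4
ln S = ln 22.1 + 0.4 × ln 28.5 = 3.0956 + 0.4 × 3.3499 = 4.4355
S = e^4.4355 ≈ 84.4

84.4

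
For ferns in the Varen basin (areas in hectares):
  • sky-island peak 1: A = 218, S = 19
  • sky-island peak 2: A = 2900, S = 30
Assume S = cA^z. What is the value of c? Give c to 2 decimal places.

z = ln(S₂/S₁) / ln(A₂/A₁) = ln(30/19) / ln(2900/218) = 0.4568 / 2.5880 = 0.1765
c = S₁ / A₁^z = 19 / 218^0.1765 = 19 / 2.587 = 7.346

7.35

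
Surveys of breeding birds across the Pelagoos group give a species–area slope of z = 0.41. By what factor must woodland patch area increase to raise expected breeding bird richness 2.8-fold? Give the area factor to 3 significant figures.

(A₂/A₁)^0.41 = 2.8, so A₂/A₁ = 2.8^(1/0.41) = 2.8^2.439
ln(A₂/A₁) = ln 2.8 / 0.41 = 1.0296 / 0.41 = 2.5113
A₂/A₁ = e^2.5113 ≈ 12.32

12.3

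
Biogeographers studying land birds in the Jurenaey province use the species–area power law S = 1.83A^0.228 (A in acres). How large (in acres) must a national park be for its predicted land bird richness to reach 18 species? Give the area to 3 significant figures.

22600 acres

18 = 1.83 × A^0.228  ⇒  A^0.228 = 18/1.83 = 9.836
ln A = ln(9.836) / 0.228 = 2.2861 / 0.228 = 10.0266
A = e^10.0266 ≈ 22619 acres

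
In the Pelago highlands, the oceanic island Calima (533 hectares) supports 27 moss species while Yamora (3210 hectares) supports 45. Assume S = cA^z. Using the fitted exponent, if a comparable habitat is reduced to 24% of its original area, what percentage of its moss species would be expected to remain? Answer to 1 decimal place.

66.6%

z = ln(45/27) / ln(3210/533) = 0.5108 / 1.7955 = 0.2845
S_new/S_old = (A_new/A_old)^z = 0.24^0.2845 = exp(0.2845 × -1.4271) = 0.6663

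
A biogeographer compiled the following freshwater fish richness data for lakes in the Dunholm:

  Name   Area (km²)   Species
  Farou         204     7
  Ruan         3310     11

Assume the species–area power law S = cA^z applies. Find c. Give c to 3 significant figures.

2.95

z = ln(S₂/S₁) / ln(A₂/A₁) = ln(11/7) / ln(3310/204) = 0.4520 / 2.7866 = 0.1622
c = S₁ / A₁^z = 7 / 204^0.1622 = 7 / 2.369 = 2.954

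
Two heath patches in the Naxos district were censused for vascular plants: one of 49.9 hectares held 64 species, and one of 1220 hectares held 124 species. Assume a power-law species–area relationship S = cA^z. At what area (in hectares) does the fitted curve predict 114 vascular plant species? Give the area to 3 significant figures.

z = ln(124/64) / ln(1220/49.9) = 0.6614 / 3.1966 = 0.2069
c = 64 / 49.9^0.2069 = 64 / 2.246 = 28.5
A = (114/28.5)^(1/0.2069) ⇒ ln A = ln(4)/0.2069 = 6.7002
A = e^6.7002 ≈ 812.6 hectares

813 hectares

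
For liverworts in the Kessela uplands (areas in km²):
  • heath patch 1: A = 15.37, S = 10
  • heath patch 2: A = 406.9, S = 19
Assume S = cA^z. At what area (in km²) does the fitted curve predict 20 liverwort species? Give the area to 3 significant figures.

z = ln(19/10) / ln(406.9/15.37) = 0.6419 / 3.2761 = 0.1959
c = 10 / 15.37^0.1959 = 10 / 1.708 = 5.855
A = (20/5.855)^(1/0.1959) ⇒ ln A = ln(3.416)/0.1959 = 6.2704
A = e^6.2704 ≈ 528.7 km²

529 km²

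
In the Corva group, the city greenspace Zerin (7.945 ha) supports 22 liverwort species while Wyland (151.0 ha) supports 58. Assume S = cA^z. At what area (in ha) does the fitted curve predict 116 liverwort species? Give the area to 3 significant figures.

z = ln(58/22) / ln(151/7.945) = 0.9694 / 2.9447 = 0.3292
c = 22 / 7.945^0.3292 = 22 / 1.978 = 11.12
A = (116/11.12)^(1/0.3292) ⇒ ln A = ln(10.43)/0.3292 = 7.1228
A = e^7.1228 ≈ 1240 ha

1240 ha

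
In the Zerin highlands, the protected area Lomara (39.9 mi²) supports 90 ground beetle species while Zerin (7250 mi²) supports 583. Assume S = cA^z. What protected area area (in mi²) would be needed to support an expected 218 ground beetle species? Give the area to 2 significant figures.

470 mi²

z = ln(583/90) / ln(7250/39.9) = 1.8684 / 5.2024 = 0.3591
c = 90 / 39.9^0.3591 = 90 / 3.758 = 23.95
A = (218/23.95)^(1/0.3591) ⇒ ln A = ln(9.103)/0.3591 = 6.1497
A = e^6.1497 ≈ 468.6 mi²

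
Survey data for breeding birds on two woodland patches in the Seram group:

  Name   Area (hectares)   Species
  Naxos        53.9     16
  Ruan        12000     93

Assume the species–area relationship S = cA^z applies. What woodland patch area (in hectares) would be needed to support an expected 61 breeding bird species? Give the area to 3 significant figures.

z = ln(93/16) / ln(12000/53.9) = 1.7600 / 5.4055 = 0.3256
c = 16 / 53.9^0.3256 = 16 / 3.663 = 4.368
A = (61/4.368)^(1/0.3256) ⇒ ln A = ln(13.96)/0.3256 = 8.0974
A = e^8.0974 ≈ 3286 hectares

3290 hectares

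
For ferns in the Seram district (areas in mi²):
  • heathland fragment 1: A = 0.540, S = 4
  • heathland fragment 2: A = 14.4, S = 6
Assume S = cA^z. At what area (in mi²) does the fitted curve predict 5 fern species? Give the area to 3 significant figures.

z = ln(6/4) / ln(14.4/0.54) = 0.4055 / 3.2834 = 0.1235
c = 4 / 0.54^0.1235 = 4 / 0.9267 = 4.316
A = (5/4.316)^(1/0.1235) ⇒ ln A = ln(1.158)/0.1235 = 1.1908
A = e^1.1908 ≈ 3.29 mi²

3.29 mi²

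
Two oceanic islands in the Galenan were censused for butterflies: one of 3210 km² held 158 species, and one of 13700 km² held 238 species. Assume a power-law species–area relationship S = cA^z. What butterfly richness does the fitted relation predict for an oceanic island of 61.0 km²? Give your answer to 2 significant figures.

z = ln(238/158) / ln(13700/3210) = 0.4097 / 1.4511 = 0.2823
c = 158 / 3210^0.2823 = 158 / 9.771 = 16.17
S₃ = 16.17 × 61^0.2823 = 16.17 × 3.192 ≈ 51.61

52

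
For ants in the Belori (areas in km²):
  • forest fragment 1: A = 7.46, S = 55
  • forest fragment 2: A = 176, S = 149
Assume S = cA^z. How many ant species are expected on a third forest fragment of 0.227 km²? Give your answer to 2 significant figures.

18

z = ln(149/55) / ln(176/7.46) = 0.9966 / 3.1609 = 0.3153
c = 55 / 7.46^0.3153 = 55 / 1.884 = 29.19
S₃ = 29.19 × 0.227^0.3153 = 29.19 × 0.6266 ≈ 18.29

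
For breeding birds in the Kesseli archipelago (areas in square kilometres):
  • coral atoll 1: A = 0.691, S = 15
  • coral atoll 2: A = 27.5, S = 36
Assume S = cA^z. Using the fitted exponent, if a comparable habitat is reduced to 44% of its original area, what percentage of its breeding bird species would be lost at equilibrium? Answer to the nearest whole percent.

18%

z = ln(36/15) / ln(27.5/0.691) = 0.8755 / 3.6838 = 0.2377
S_new/S_old = (A_new/A_old)^z = 0.44^0.2377 = exp(0.2377 × -0.8210) = 0.8227
Fraction lost = 1 − 0.8227 = 0.1773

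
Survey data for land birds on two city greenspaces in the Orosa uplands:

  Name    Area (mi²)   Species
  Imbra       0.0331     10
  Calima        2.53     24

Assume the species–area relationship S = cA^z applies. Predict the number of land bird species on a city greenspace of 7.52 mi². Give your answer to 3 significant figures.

29.9

z = ln(24/10) / ln(2.53/0.0331) = 0.8755 / 4.3364 = 0.2019
c = 10 / 0.0331^0.2019 = 10 / 0.5025 = 19.9
S₃ = 19.9 × 7.52^0.2019 = 19.9 × 1.503 ≈ 29.9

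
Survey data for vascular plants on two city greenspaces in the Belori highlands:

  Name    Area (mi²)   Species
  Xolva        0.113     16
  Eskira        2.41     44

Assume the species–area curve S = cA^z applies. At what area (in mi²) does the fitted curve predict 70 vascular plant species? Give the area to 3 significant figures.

9.82 mi²

z = ln(44/16) / ln(2.41/0.113) = 1.0116 / 3.0600 = 0.3306
c = 16 / 0.113^0.3306 = 16 / 0.4864 = 32.9
A = (70/32.9)^(1/0.3306) ⇒ ln A = ln(2.128)/0.3306 = 2.2841
A = e^2.2841 ≈ 9.817 mi²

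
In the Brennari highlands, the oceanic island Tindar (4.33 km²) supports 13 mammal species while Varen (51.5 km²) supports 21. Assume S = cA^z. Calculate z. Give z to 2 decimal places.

0.19

Taking logs: ln S = ln c + z ln A, so z = (ln S₂ − ln S₁)/(ln A₂ − ln A₁).
z = ln(21/13) / ln(51.5/4.33) = ln(1.615) / ln(11.89) = 0.4796 / 2.4760 = 0.1937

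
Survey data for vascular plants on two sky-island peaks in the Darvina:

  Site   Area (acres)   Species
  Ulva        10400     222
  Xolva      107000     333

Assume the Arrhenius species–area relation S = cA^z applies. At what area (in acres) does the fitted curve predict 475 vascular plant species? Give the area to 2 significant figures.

z = ln(333/222) / ln(107000/10400) = 0.4055 / 2.3310 = 0.1739
c = 222 / 10400^0.1739 = 222 / 4.997 = 44.42
A = (475/44.42)^(1/0.1739) ⇒ ln A = ln(10.69)/0.1739 = 13.6225
A = e^13.6225 ≈ 824451 acres

820000 acres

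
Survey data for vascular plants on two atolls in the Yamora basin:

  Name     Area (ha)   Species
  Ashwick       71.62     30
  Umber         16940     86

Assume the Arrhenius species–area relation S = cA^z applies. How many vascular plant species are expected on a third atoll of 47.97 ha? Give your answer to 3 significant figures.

z = ln(86/30) / ln(16940/71.62) = 1.0531 / 5.4661 = 0.1927
c = 30 / 71.62^0.1927 = 30 / 2.277 = 13.17
S₃ = 13.17 × 47.97^0.1927 = 13.17 × 2.108 ≈ 27.77

27.8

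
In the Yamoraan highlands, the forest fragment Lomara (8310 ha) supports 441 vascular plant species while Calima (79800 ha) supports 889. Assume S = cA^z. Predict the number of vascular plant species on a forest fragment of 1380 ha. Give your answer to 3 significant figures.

z = ln(889/441) / ln(79800/8310) = 0.7011 / 2.2621 = 0.3099
c = 441 / 8310^0.3099 = 441 / 16.4 = 26.9
S₃ = 26.9 × 1380^0.3099 = 26.9 × 9.399 ≈ 252.8

253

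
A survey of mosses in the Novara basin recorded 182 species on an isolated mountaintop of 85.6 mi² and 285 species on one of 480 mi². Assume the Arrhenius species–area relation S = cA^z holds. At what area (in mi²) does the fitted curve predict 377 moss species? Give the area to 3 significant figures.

1410 mi²

z = ln(285/182) / ln(480/85.6) = 0.4485 / 1.7241 = 0.2601
c = 182 / 85.6^0.2601 = 182 / 3.182 = 57.2
A = (377/57.2)^(1/0.2601) ⇒ ln A = ln(6.591)/0.2601 = 7.2493
A = e^7.2493 ≈ 1407 mi²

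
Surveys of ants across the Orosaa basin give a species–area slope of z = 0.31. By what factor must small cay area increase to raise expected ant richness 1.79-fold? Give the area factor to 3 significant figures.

6.54

(A₂/A₁)^0.31 = 1.79, so A₂/A₁ = 1.79^(1/0.31) = 1.79^3.226
ln(A₂/A₁) = ln 1.79 / 0.31 = 0.5822 / 0.31 = 1.8781
A₂/A₁ = e^1.8781 ≈ 6.541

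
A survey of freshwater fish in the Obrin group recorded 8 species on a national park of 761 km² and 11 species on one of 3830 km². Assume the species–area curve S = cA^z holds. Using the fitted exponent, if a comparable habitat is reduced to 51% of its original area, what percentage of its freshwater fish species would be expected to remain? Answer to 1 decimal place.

z = ln(11/8) / ln(3830/761) = 0.3185 / 1.6160 = 0.1971
S_new/S_old = (A_new/A_old)^z = 0.51^0.1971 = exp(0.1971 × -0.6733) = 0.8757

87.6%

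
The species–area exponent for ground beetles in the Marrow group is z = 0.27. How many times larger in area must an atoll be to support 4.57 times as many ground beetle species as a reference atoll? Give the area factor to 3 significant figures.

(A₂/A₁)^0.27 = 4.57, so A₂/A₁ = 4.57^(1/0.27) = 4.57^3.704
ln(A₂/A₁) = ln 4.57 / 0.27 = 1.5195 / 0.27 = 5.6278
A₂/A₁ = e^5.6278 ≈ 278.1

278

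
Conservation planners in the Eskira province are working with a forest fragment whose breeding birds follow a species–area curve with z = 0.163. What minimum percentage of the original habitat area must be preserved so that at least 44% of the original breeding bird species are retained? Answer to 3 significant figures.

Need (A_new/A_old)^0.163 = 0.44, so A_new/A_old = 0.44^(1/0.163) = 0.44^6.135
ln(A_new/A_old) = ln 0.44 / 0.163 = -0.8210 / 0.163 = -5.0367
A_new/A_old = e^-5.0367 ≈ 0.006495

0.650%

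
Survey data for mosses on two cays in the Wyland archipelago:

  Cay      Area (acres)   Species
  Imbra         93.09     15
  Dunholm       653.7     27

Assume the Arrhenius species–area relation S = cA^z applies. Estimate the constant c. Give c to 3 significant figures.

z = ln(S₂/S₁) / ln(A₂/A₁) = ln(27/15) / ln(653.7/93.09) = 0.5878 / 1.9491 = 0.3016
c = S₁ / A₁^z = 15 / 93.09^0.3016 = 15 / 3.924 = 3.822

3.82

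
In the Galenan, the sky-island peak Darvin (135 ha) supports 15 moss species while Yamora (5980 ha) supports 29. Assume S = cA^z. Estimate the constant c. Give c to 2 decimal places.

6.39

z = ln(S₂/S₁) / ln(A₂/A₁) = ln(29/15) / ln(5980/135) = 0.6592 / 3.7909 = 0.1739
c = S₁ / A₁^z = 15 / 135^0.1739 = 15 / 2.347 = 6.392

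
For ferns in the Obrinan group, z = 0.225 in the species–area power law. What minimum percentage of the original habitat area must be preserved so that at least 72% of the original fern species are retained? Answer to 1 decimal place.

23.2%

Need (A_new/A_old)^0.225 = 0.72, so A_new/A_old = 0.72^(1/0.225) = 0.72^4.444
ln(A_new/A_old) = ln 0.72 / 0.225 = -0.3285 / 0.225 = -1.4600
A_new/A_old = e^-1.4600 ≈ 0.2322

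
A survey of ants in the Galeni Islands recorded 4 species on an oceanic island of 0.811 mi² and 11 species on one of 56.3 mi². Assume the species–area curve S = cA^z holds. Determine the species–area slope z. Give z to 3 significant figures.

Taking logs: ln S = ln c + z ln A, so z = (ln S₂ − ln S₁)/(ln A₂ − ln A₁).
z = ln(11/4) / ln(56.3/0.811) = ln(2.75) / ln(69.42) = 1.0116 / 4.2402 = 0.2386

0.239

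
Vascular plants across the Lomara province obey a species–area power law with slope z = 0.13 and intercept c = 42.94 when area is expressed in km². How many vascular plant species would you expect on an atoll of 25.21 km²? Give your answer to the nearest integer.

S = 42.94 × 25.21^0.13 = 42.94 × 1.521 ≈ 65.32

65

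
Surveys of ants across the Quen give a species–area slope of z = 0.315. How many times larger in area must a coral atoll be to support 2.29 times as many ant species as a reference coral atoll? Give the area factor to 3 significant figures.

(A₂/A₁)^0.315 = 2.29, so A₂/A₁ = 2.29^(1/0.315) = 2.29^3.175
ln(A₂/A₁) = ln 2.29 / 0.315 = 0.8286 / 0.315 = 2.6303
A₂/A₁ = e^2.6303 ≈ 13.88

13.9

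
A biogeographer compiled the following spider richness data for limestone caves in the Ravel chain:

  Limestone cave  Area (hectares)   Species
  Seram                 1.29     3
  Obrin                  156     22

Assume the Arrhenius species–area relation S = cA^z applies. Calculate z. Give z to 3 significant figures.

Taking logs: ln S = ln c + z ln A, so z = (ln S₂ − ln S₁)/(ln A₂ − ln A₁).
z = ln(22/3) / ln(156/1.29) = ln(7.333) / ln(120.9) = 1.9924 / 4.7952 = 0.4155

0.416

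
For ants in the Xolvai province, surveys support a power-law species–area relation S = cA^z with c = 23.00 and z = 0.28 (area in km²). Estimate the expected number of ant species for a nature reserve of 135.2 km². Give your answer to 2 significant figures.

91

S = 23 × 135.2^0.28 = 23 × 3.951 ≈ 90.87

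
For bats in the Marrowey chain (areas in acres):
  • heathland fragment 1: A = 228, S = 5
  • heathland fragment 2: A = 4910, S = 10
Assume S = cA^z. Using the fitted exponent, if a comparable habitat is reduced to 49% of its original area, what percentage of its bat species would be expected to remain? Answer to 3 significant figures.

z = ln(10/5) / ln(4910/228) = 0.6931 / 3.0697 = 0.2258
S_new/S_old = (A_new/A_old)^z = 0.49^0.2258 = exp(0.2258 × -0.7133) = 0.8512

85.1%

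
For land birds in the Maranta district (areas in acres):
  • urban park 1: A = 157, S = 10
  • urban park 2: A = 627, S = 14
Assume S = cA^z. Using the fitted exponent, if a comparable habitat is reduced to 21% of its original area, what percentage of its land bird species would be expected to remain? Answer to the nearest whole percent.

z = ln(14/10) / ln(627/157) = 0.3365 / 1.3847 = 0.2430
S_new/S_old = (A_new/A_old)^z = 0.21^0.2430 = exp(0.2430 × -1.5606) = 0.6844

68%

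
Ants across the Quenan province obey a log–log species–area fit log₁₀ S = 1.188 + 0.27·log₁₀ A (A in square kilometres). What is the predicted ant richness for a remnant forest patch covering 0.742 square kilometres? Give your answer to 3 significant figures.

S = 15.42 × 0.742^0.27
ln S = ln 15.42 + 0.27 × ln 0.742 = 2.7355 + 0.27 × -0.2984 = 2.6549
S = e^2.6549 ≈ 14.22

14.2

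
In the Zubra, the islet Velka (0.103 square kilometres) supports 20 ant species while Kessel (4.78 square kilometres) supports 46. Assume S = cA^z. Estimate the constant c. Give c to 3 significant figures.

32.8

z = ln(S₂/S₁) / ln(A₂/A₁) = ln(46/20) / ln(4.78/0.103) = 0.8329 / 3.8375 = 0.2170
c = S₁ / A₁^z = 20 / 0.103^0.2170 = 20 / 0.6106 = 32.76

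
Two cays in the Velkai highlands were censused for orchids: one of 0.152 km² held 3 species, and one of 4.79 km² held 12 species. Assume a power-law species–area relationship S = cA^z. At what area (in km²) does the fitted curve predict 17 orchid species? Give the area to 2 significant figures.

11 km²

z = ln(12/3) / ln(4.79/0.152) = 1.3863 / 3.4504 = 0.4018
c = 3 / 0.152^0.4018 = 3 / 0.4691 = 6.395
A = (17/6.395)^(1/0.4018) ⇒ ln A = ln(2.658)/0.4018 = 2.4334
A = e^2.4334 ≈ 11.4 km²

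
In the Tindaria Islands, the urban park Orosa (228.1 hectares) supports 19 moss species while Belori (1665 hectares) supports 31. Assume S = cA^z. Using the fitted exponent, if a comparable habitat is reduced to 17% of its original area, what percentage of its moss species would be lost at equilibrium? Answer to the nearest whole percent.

35%

z = ln(31/19) / ln(1665/228.1) = 0.4895 / 1.9878 = 0.2463
S_new/S_old = (A_new/A_old)^z = 0.17^0.2463 = exp(0.2463 × -1.7720) = 0.6464
Fraction lost = 1 − 0.6464 = 0.3536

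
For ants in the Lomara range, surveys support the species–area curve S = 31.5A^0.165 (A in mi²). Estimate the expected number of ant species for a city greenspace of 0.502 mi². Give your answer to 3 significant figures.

28.1

S = 31.5 × 0.502^0.165
ln S = ln 31.5 + 0.165 × ln 0.502 = 3.4500 + 0.165 × -0.6892 = 3.3363
S = e^3.3363 ≈ 28.11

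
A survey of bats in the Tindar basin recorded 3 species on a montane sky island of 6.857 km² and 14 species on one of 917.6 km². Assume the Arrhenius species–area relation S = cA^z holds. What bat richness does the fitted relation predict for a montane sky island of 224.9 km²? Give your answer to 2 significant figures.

9.0

z = ln(14/3) / ln(917.6/6.857) = 1.5404 / 4.8965 = 0.3146
c = 3 / 6.857^0.3146 = 3 / 1.833 = 1.637
S₃ = 1.637 × 224.9^0.3146 = 1.637 × 5.495 ≈ 8.995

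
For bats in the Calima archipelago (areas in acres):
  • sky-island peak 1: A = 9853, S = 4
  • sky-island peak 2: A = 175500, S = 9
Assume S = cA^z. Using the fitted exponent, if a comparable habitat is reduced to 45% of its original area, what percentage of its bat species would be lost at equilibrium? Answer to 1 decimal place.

20.1%

z = ln(9/4) / ln(175500/9853) = 0.8109 / 2.8799 = 0.2816
S_new/S_old = (A_new/A_old)^z = 0.45^0.2816 = exp(0.2816 × -0.7985) = 0.7986
Fraction lost = 1 − 0.7986 = 0.2014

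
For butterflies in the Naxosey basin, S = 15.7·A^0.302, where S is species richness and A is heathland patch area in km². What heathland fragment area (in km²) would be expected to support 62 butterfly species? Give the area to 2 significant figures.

94 km²

62 = 15.7 × A^0.302  ⇒  A^0.302 = 62/15.7 = 3.949
ln A = ln(3.949) / 0.302 = 1.3735 / 0.302 = 4.5479
A = e^4.5479 ≈ 94.44 km²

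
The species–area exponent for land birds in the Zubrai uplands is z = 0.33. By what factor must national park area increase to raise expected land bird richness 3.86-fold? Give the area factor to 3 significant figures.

(A₂/A₁)^0.33 = 3.86, so A₂/A₁ = 3.86^(1/0.33) = 3.86^3.03
ln(A₂/A₁) = ln 3.86 / 0.33 = 1.3507 / 0.33 = 4.0929
A₂/A₁ = e^4.0929 ≈ 59.92

59.9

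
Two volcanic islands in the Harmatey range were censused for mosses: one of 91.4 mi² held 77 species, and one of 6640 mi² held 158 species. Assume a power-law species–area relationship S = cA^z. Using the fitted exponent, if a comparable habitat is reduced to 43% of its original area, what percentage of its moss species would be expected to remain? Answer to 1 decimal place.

z = ln(158/77) / ln(6640/91.4) = 0.7188 / 4.2856 = 0.1677
S_new/S_old = (A_new/A_old)^z = 0.43^0.1677 = exp(0.1677 × -0.8440) = 0.868

86.8%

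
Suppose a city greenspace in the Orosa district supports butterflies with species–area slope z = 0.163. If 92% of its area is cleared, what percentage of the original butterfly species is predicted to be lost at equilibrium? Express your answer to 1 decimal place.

33.7%

S_new/S_old = (A_new/A_old)^z = 0.08^0.163
= exp(0.163 × ln 0.08) = exp(0.163 × -2.5257) = exp(-0.4117) ≈ 0.6625
Fraction lost = 1 − 0.6625 = 0.3375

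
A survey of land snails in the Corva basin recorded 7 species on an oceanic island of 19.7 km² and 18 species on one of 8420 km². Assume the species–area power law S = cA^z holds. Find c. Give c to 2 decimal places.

z = ln(S₂/S₁) / ln(A₂/A₁) = ln(18/7) / ln(8420/19.7) = 0.9445 / 6.0577 = 0.1559
c = S₁ / A₁^z = 7 / 19.7^0.1559 = 7 / 1.592 = 4.398

4.40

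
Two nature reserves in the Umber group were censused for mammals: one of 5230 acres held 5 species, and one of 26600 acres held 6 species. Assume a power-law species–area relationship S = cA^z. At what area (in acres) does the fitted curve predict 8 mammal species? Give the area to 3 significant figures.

z = ln(6/5) / ln(26600/5230) = 0.1823 / 1.6265 = 0.1121
c = 5 / 5230^0.1121 = 5 / 2.611 = 1.915
A = (8/1.915)^(1/0.1121) ⇒ ln A = ln(4.178)/0.1121 = 12.7551
A = e^12.7551 ≈ 346311 acres

346000 acres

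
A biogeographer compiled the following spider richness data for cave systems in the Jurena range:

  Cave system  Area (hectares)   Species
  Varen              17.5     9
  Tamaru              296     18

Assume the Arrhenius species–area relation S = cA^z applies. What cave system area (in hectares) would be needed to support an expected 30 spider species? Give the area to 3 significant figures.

2380 hectares

z = ln(18/9) / ln(296/17.5) = 0.6931 / 2.8282 = 0.2451
c = 9 / 17.5^0.2451 = 9 / 2.017 = 4.463
A = (30/4.463)^(1/0.2451) ⇒ ln A = ln(6.723)/0.2451 = 7.7746
A = e^7.7746 ≈ 2379 hectares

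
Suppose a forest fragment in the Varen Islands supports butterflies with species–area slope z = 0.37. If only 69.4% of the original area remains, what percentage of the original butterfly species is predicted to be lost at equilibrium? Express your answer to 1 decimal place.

12.6%

S_new/S_old = (A_new/A_old)^z = 0.694^0.37
= exp(0.37 × ln 0.694) = exp(0.37 × -0.3653) = exp(-0.1352) ≈ 0.8736
Fraction lost = 1 − 0.8736 = 0.1264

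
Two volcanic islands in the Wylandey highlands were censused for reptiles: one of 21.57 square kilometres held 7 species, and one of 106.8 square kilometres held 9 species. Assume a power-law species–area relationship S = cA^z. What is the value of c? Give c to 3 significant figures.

4.32

z = ln(S₂/S₁) / ln(A₂/A₁) = ln(9/7) / ln(106.8/21.57) = 0.2513 / 1.5997 = 0.1571
c = S₁ / A₁^z = 7 / 21.57^0.1571 = 7 / 1.62 = 4.321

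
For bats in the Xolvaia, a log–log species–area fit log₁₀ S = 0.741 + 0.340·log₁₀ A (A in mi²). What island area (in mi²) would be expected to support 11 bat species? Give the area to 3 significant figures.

11 = 5.508 × A^0.34  ⇒  A^0.34 = 11/5.508 = 1.997
ln A = ln(1.997) / 0.34 = 0.6917 / 0.34 = 2.0344
A = e^2.0344 ≈ 7.647 mi²

7.65 mi²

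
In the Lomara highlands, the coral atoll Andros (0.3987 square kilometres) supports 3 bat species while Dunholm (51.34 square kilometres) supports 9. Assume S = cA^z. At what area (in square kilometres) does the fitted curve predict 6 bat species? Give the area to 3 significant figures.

8.55 square kilometres

z = ln(9/3) / ln(51.34/0.3987) = 1.0986 / 4.8580 = 0.2261
c = 3 / 0.3987^0.2261 = 3 / 0.8122 = 3.693
A = (6/3.693)^(1/0.2261) ⇒ ln A = ln(1.624)/0.2261 = 2.1455
A = e^2.1455 ≈ 8.546 square kilometres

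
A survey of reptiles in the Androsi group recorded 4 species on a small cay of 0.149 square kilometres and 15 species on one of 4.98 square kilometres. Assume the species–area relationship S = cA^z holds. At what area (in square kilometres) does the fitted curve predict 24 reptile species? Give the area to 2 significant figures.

17 square kilometres

z = ln(15/4) / ln(4.98/0.149) = 1.3218 / 3.5092 = 0.3767
c = 4 / 0.149^0.3767 = 4 / 0.4882 = 8.194
A = (24/8.194)^(1/0.3767) ⇒ ln A = ln(2.929)/0.3767 = 2.8533
A = e^2.8533 ≈ 17.34 square kilometres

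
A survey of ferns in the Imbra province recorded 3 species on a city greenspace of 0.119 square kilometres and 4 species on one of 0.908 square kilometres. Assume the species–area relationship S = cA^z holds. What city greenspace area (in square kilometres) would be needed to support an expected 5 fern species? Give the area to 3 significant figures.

z = ln(4/3) / ln(0.908/0.119) = 0.2877 / 2.0321 = 0.1416
c = 3 / 0.119^0.1416 = 3 / 0.7398 = 4.055
A = (5/4.055)^(1/0.1416) ⇒ ln A = ln(1.233)/0.1416 = 1.4797
A = e^1.4797 ≈ 4.392 square kilometres

4.39 square kilometres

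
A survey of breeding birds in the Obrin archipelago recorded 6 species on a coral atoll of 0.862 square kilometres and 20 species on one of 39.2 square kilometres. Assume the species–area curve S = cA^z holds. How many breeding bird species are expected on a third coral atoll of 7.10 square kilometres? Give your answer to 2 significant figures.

z = ln(20/6) / ln(39.2/0.862) = 1.2040 / 3.8172 = 0.3154
c = 6 / 0.862^0.3154 = 6 / 0.9542 = 6.288
S₃ = 6.288 × 7.1^0.3154 = 6.288 × 1.856 ≈ 11.67

12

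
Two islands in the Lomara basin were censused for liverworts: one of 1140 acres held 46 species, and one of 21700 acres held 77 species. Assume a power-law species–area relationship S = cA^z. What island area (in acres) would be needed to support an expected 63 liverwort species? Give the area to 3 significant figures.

6890 acres

z = ln(77/46) / ln(21700/1140) = 0.5152 / 2.9463 = 0.1749
c = 46 / 1140^0.1749 = 46 / 3.424 = 13.44
A = (63/13.44)^(1/0.1749) ⇒ ln A = ln(4.689)/0.1749 = 8.8374
A = e^8.8374 ≈ 6887 acres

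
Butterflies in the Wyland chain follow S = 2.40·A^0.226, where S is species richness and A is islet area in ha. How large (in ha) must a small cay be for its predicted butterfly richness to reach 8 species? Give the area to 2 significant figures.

8 = 2.4 × A^0.226  ⇒  A^0.226 = 8/2.4 = 3.333
ln A = ln(3.333) / 0.226 = 1.2040 / 0.226 = 5.3273
A = e^5.3273 ≈ 205.9 ha

210 ha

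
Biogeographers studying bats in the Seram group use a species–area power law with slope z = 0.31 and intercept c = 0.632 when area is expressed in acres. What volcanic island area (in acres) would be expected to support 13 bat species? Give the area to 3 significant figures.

13 = 0.632 × A^0.31  ⇒  A^0.31 = 13/0.632 = 20.57
ln A = ln(20.57) / 0.31 = 3.0238 / 0.31 = 9.7542
A = e^9.7542 ≈ 17227 acres

17200 acres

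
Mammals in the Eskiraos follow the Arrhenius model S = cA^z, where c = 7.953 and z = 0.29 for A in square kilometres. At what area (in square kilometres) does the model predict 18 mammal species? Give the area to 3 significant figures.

18 = 7.953 × A^0.29  ⇒  A^0.29 = 18/7.953 = 2.263
ln A = ln(2.263) / 0.29 = 0.8168 / 0.29 = 2.8166
A = e^2.8166 ≈ 16.72 square kilometres

16.7 square kilometres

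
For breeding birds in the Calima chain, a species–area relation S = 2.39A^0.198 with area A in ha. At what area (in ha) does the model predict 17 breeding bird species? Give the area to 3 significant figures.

17 = 2.39 × A^0.198  ⇒  A^0.198 = 17/2.39 = 7.113
ln A = ln(7.113) / 0.198 = 1.9619 / 0.198 = 9.9087
A = e^9.9087 ≈ 20104 ha

20100 ha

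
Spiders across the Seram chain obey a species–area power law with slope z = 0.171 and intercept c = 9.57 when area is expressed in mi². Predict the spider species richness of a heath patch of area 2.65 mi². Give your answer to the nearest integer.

S = 9.57 × 2.65^0.171 = 9.57 × 1.181 ≈ 11.31

11 species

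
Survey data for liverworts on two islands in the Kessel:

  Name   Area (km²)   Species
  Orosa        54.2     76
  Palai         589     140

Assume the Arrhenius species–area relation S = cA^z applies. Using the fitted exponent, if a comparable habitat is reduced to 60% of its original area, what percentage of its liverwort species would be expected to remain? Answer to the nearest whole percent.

88%

z = ln(140/76) / ln(589/54.2) = 0.6109 / 2.3857 = 0.2561
S_new/S_old = (A_new/A_old)^z = 0.6^0.2561 = exp(0.2561 × -0.5108) = 0.8774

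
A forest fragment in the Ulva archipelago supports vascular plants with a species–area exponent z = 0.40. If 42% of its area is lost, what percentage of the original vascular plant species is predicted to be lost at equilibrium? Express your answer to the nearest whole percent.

S_new/S_old = (A_new/A_old)^z = 0.58^0.4
= exp(0.4 × ln 0.58) = exp(0.4 × -0.5447) = exp(-0.2179) ≈ 0.8042
Fraction lost = 1 − 0.8042 = 0.1958

20%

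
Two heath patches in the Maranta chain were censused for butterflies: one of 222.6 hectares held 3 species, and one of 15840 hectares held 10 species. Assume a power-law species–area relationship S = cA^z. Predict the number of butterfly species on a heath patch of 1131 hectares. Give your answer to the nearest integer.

z = ln(10/3) / ln(15840/222.6) = 1.2040 / 4.2649 = 0.2823
c = 3 / 222.6^0.2823 = 3 / 4.599 = 0.6523
S₃ = 0.6523 × 1131^0.2823 = 0.6523 × 7.278 ≈ 4.747

5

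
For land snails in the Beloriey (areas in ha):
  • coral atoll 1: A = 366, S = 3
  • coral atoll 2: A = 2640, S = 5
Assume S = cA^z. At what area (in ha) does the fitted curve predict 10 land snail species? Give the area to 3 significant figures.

z = ln(5/3) / ln(2640/366) = 0.5108 / 1.9759 = 0.2585
c = 3 / 366^0.2585 = 3 / 4.6 = 0.6522
A = (10/0.6522)^(1/0.2585) ⇒ ln A = ln(15.33)/0.2585 = 10.5597
A = e^10.5597 ≈ 38548 ha

38500 ha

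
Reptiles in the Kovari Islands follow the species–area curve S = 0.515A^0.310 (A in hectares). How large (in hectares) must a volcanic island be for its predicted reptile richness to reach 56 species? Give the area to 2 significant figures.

56 = 0.515 × A^0.31  ⇒  A^0.31 = 56/0.515 = 108.7
ln A = ln(108.7) / 0.31 = 4.6889 / 0.31 = 15.1256
A = e^15.1256 ≈ 3706554 hectares

3700000 hectares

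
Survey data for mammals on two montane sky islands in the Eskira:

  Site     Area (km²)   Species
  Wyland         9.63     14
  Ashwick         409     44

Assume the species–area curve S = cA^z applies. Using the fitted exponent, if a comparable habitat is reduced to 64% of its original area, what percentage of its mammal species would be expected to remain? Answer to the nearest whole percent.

87%

z = ln(44/14) / ln(409/9.63) = 1.1451 / 3.7488 = 0.3055
S_new/S_old = (A_new/A_old)^z = 0.64^0.3055 = exp(0.3055 × -0.4463) = 0.8726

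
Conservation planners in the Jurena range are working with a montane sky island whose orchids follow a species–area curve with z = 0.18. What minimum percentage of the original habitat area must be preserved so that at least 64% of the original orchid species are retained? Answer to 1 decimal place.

8.4%

Need (A_new/A_old)^0.18 = 0.64, so A_new/A_old = 0.64^(1/0.18) = 0.64^5.556
ln(A_new/A_old) = ln 0.64 / 0.18 = -0.4463 / 0.18 = -2.4794
A_new/A_old = e^-2.4794 ≈ 0.0838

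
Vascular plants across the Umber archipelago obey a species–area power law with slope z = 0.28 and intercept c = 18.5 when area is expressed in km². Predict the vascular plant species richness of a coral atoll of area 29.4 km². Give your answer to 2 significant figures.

48

S = 18.5 × 29.4^0.28
ln S = ln 18.5 + 0.28 × ln 29.4 = 2.9178 + 0.28 × 3.3810 = 3.8644
S = e^3.8644 ≈ 47.68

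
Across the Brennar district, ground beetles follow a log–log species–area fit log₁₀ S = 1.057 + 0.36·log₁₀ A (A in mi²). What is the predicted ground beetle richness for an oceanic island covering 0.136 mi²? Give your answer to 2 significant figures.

5.6

S = 11.4 × 0.136^0.36
ln S = ln 11.4 + 0.36 × ln 0.136 = 2.4338 + 0.36 × -1.9951 = 1.7156
S = e^1.7156 ≈ 5.56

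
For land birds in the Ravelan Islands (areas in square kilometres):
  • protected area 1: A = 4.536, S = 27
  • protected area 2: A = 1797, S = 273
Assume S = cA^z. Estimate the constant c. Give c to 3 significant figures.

15.0

z = ln(S₂/S₁) / ln(A₂/A₁) = ln(273/27) / ln(1797/4.536) = 2.3136 / 5.9818 = 0.3868
c = S₁ / A₁^z = 27 / 4.536^0.3868 = 27 / 1.795 = 15.04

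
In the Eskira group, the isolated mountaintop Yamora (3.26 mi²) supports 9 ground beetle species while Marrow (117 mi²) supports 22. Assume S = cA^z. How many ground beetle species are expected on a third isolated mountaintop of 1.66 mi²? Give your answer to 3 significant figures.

z = ln(22/9) / ln(117/3.26) = 0.8938 / 3.5804 = 0.2496
c = 9 / 3.26^0.2496 = 9 / 1.343 = 6.701
S₃ = 6.701 × 1.66^0.2496 = 6.701 × 1.135 ≈ 7.605

7.60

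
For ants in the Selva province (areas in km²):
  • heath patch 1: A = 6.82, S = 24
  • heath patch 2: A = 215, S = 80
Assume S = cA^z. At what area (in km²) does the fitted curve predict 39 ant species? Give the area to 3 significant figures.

27.4 km²

z = ln(80/24) / ln(215/6.82) = 1.2040 / 3.4508 = 0.3489
c = 24 / 6.82^0.3489 = 24 / 1.954 = 12.28
A = (39/12.28)^(1/0.3489) ⇒ ln A = ln(3.175)/0.3489 = 3.3114
A = e^3.3114 ≈ 27.42 km²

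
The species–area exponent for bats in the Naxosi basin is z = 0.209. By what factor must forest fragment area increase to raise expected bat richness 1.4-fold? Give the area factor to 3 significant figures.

(A₂/A₁)^0.209 = 1.4, so A₂/A₁ = 1.4^(1/0.209) = 1.4^4.785
ln(A₂/A₁) = ln 1.4 / 0.209 = 0.3365 / 0.209 = 1.6099
A₂/A₁ = e^1.6099 ≈ 5.002

5.00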